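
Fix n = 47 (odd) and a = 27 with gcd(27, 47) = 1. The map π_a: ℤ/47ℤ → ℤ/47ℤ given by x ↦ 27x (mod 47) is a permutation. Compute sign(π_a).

+1

Orbit of 17 under x↦27x: [17, 36, 32, 18, 16, 9, 8]… (length divides ord_47(27)).
The orbit structure of x ↦ 27x mod 47: 3 orbits of sizes [23, 23, 1].
With 3 cycles on 47 points, sign = (−1)^{47−3} = +1.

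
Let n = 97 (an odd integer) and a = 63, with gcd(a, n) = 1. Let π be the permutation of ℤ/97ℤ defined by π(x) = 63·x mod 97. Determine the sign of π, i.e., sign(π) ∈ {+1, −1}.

-1

Orbit of 34 under x↦63x: [34, 8, 19, 33, 42, 27, 52]… (length divides ord_97(63)).
π_63 has 4 disjoint cycles with lengths [32, 32, 32, 1] on {0,…,96}.
97 − 4 = 93 transpositions; sign(π) = (−1)^93 = -1.
Via Zolotarev, sign(π_{63}) = (63|97) = -1.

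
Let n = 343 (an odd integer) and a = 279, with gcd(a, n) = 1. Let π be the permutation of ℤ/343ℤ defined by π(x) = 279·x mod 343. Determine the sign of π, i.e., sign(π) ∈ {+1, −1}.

Start at x=29: 29 → 202 → 106 → 76 → 281 → 195 → 211 → … (one orbit).
Cycle lengths of π_279 on ℤ/343ℤ: [98, 98, 98, 14, 14, 14, 2, 2, 2, 1]; 10 cycles in total.
n − c = 343 − 10 = 333; sign = (−1)^333 = -1.
(279|343)_J = -1 (Zolotarev's lemma cross-check).

-1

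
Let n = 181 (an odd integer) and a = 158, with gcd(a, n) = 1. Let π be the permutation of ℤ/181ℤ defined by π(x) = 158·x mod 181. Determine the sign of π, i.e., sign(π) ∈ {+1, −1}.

Trace 142: π^k(142) = [142, 173, 3, 112, 139, 61, 45] for k=0..6.
Decompose π into cycles: lengths [180, 1] (2 cycles, including the fixed point 0).
n − c = 181 − 2 = 179; sign = (−1)^179 = -1.
The Jacobi symbol (158|181) = -1 (Zolotarev) agrees.

-1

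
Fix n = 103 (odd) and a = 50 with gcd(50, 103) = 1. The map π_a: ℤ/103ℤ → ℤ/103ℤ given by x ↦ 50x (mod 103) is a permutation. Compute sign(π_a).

Orbit of 93 under x↦50x: [93, 15, 29, 8, 91, 18, 76]… (length divides ord_103(50)).
3 cycles of lengths [51, 51, 1].
103 − 3 = 100 transpositions; sign(π) = (−1)^100 = +1.

+1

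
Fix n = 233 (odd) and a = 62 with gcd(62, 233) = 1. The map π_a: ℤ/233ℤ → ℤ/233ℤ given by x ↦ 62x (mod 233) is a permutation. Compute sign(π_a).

Start at x=46: 46 → 56 → 210 → 205 → 128 → 14 → 169 → … (one orbit).
3 cycles of lengths [116, 116, 1].
233 − 3 = 230 transpositions; sign(π) = (−1)^230 = +1.
Zolotarev: (62|233) = +1, matching the cycle-count sign.

+1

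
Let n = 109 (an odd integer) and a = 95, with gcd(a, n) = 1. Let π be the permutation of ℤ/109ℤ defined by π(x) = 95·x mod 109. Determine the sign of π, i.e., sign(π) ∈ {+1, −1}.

-1

Start at x=6: 6 → 25 → 86 → 104 → 70 → 1 → 95 → … (one orbit).
Decompose π into cycles: lengths [108, 1] (2 cycles, including the fixed point 0).
Σ(ℓ_i−1) = 109−2 = 107; sign = (−1)^107 = -1.
Zolotarev: (95|109) = -1, matching the cycle-count sign.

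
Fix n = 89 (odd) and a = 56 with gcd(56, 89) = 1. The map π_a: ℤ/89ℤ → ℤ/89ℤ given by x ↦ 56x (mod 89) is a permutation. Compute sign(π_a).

-1

Start at x=81: 81 → 86 → 10 → 26 → 32 → 12 → 49 → … (one orbit).
Decompose π into cycles: lengths [88, 1] (2 cycles, including the fixed point 0).
sign(π) = (−1)^{n − #cycles} = (−1)^{89−2} = (−1)^87 = -1.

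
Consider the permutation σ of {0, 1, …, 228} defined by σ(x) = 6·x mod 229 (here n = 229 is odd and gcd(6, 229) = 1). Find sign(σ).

-1

Orbit of 202 under x↦6x: [202, 67, 173, 122, 45, 41, 17]… (length divides ord_229(6)).
2 cycles of lengths [228, 1].
Σ(ℓ_i−1) = 229−2 = 227; sign = (−1)^227 = -1.
The Jacobi symbol (6|229) = -1 (Zolotarev) agrees.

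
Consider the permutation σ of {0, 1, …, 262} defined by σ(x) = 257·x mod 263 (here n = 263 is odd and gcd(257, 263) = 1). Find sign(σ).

-1

Orbit of 206 under x↦257x: [206, 79, 52, 214, 31, 77, 64]… (length divides ord_263(257)).
Cycle type of π: 262 + 1; total 2 cycles.
n − c = 263 − 2 = 261; sign = (−1)^261 = -1.
The Jacobi symbol (257|263) = -1 (Zolotarev) agrees.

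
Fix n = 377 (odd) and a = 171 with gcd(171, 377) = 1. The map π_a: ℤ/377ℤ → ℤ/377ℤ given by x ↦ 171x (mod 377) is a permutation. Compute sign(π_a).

+1

Trace 326: π^k(326) = [326, 327, 121, 333, 16, 97, 376] for k=0..6.
7 cycles of lengths [84, 84, 84, 84, 28, 12, 1].
n − c = 377 − 7 = 370; sign = (−1)^370 = +1.
Via Zolotarev, sign(π_{171}) = (171|377) = +1.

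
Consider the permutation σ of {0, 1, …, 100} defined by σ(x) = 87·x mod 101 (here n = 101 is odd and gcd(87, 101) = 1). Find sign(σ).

+1

Orbit of 95 under x↦87x: [95, 84, 36, 1, 87]… (length divides ord_101(87)).
21 cycles of lengths [5, 5, 5, 5, 5, 5, 5, 5, 5, 5, 5, 5, 5, 5, 5, 5, 5, 5, 5, 5, 1].
With 21 cycles on 101 points, sign = (−1)^{101−21} = +1.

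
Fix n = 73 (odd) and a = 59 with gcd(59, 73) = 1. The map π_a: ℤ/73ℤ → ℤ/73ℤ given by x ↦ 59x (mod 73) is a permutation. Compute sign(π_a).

Start at x=43: 43 → 55 → 33 → 49 → 44 → 41 → 10 → … (one orbit).
The orbit structure of x ↦ 59x mod 73: 2 orbits of sizes [72, 1].
sign(π) = (−1)^{n − #cycles} = (−1)^{73−2} = (−1)^71 = -1.
Zolotarev: (59|73) = -1, matching the cycle-count sign.

-1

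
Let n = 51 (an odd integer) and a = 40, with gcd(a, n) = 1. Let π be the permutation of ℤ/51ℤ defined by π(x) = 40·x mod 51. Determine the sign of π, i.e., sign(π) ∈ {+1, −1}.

-1

Trace 22: π^k(22) = [22, 13, 10, 43, 37, 1, 40] for k=0..6.
The orbit structure of x ↦ 40x mod 51: 6 orbits of sizes [16, 16, 16, 1, 1, 1].
n − c = 51 − 6 = 45; sign = (−1)^45 = -1.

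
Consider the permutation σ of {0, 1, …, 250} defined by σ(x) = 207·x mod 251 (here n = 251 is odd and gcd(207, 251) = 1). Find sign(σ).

+1

Start at x=67: 67 → 64 → 196 → 161 → 195 → 205 → 16 → … (one orbit).
The orbit structure of x ↦ 207x mod 251: 3 orbits of sizes [125, 125, 1].
With 3 cycles on 251 points, sign = (−1)^{251−3} = +1.
Via Zolotarev, sign(π_{207}) = (207|251) = +1.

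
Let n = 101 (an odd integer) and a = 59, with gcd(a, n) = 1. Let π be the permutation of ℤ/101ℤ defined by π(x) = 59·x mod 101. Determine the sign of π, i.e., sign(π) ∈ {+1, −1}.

Orbit of 75 under x↦59x: [75, 82, 91, 16, 35, 45, 29]… (length divides ord_101(59)).
Cycle type of π: 100 + 1; total 2 cycles.
2 cycles on 101: each ℓ→(−1)^(ℓ−1), product (−1)^99 = -1.
Check: (59/101) = -1 by Zolotarev.

-1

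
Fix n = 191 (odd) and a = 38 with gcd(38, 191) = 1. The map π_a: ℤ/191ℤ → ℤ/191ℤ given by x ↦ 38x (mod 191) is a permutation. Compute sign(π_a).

Start at x=5: 5 → 190 → 153 → 84 → 136 → 11 → 36 → … (one orbit).
Cycle lengths of π_38 on ℤ/191ℤ: [38, 38, 38, 38, 38, 1]; 6 cycles in total.
Σ(ℓ_i−1) = 191−6 = 185; sign = (−1)^185 = -1.
Via Zolotarev, sign(π_{38}) = (38|191) = -1.

-1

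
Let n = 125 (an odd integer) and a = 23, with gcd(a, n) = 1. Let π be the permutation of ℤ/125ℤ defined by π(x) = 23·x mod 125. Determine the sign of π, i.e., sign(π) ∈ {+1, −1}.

Orbit of 73 under x↦23x: [73, 54, 117, 66, 18, 39, 22]… (length divides ord_125(23)).
π_23 has 4 disjoint cycles with lengths [100, 20, 4, 1] on {0,…,124}.
125 − 4 = 121 transpositions; sign(π) = (−1)^121 = -1.
(23|125)_J = -1 (Zolotarev's lemma cross-check).

-1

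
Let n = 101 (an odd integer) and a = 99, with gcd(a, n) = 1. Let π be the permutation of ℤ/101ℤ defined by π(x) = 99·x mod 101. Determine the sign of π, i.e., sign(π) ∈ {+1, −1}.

Trace 54: π^k(54) = [54, 94, 14, 73, 56, 90, 22] for k=0..6.
Cycle lengths of π_99 on ℤ/101ℤ: [100, 1]; 2 cycles in total.
n − c = 101 − 2 = 99; sign = (−1)^99 = -1.
The Jacobi symbol (99|101) = -1 (Zolotarev) agrees.

-1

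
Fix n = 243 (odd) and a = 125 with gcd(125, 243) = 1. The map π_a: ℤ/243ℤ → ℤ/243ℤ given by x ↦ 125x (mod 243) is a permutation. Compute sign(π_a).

Trace 125: π^k(125) = [125, 73, 134, 226, 62, 217, 152] for k=0..6.
π_125 has 14 disjoint cycles with lengths [54, 54, 54, 18, 18, 18, 6, 6, 6, 2, 2, 2, 2, 1] on {0,…,242}.
n − c = 243 − 14 = 229; sign = (−1)^229 = -1.

-1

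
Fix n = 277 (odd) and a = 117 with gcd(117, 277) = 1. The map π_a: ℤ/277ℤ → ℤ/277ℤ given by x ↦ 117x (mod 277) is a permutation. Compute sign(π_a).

Orbit of 117 under x↦117x: [117, 116, 276, 160, 161, 1]… (length divides ord_277(117)).
The orbit structure of x ↦ 117x mod 277: 47 orbits of sizes [6, 6, 6, 6, 6, 6, 6, 6, 6, 6, 6, 6, 6, 6, 6, 6, 6, 6, 6, 6, 6, 6, 6, 6, 6, 6, 6, 6, 6, 6, 6, 6, 6, 6, 6, 6, 6, 6, 6, 6, 6, 6, 6, 6, 6, 6, 1].
With 47 cycles on 277 points, sign = (−1)^{277−47} = +1.
Check: (117/277) = +1 by Zolotarev.

+1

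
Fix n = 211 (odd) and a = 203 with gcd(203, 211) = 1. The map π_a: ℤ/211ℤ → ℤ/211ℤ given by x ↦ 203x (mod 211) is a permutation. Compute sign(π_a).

+1

Start at x=11: 11 → 123 → 71 → 65 → 113 → 151 → 58 → … (one orbit).
7 cycles of lengths [35, 35, 35, 35, 35, 35, 1].
7 cycles on 211: each ℓ→(−1)^(ℓ−1), product (−1)^204 = +1.
Zolotarev: (203|211) = +1, matching the cycle-count sign.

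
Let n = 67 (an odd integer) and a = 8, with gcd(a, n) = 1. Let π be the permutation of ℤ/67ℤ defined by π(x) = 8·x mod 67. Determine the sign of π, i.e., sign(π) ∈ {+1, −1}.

-1

Trace 45: π^k(45) = [45, 25, 66, 59, 3, 24, 58] for k=0..6.
Decompose π into cycles: lengths [22, 22, 22, 1] (4 cycles, including the fixed point 0).
sign(π) = (−1)^{n − #cycles} = (−1)^{67−4} = (−1)^63 = -1.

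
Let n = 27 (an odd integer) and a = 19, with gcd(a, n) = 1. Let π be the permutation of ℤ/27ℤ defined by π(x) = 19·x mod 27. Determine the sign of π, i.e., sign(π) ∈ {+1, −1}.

+1

Trace 19: π^k(19) = [19, 10, 1] for k=0..2.
π_19 has 15 disjoint cycles with lengths [3, 3, 3, 3, 3, 3, 1, 1, 1, 1, 1, 1, 1, 1, 1] on {0,…,26}.
27 − 15 = 12 transpositions; sign(π) = (−1)^12 = +1.
Check: (19/27) = +1 by Zolotarev.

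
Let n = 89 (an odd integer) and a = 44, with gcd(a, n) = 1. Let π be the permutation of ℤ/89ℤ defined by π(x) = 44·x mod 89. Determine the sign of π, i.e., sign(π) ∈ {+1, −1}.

Orbit of 22 under x↦44x: [22, 78, 50, 64, 57, 16, 81]… (length divides ord_89(44)).
5 cycles of lengths [22, 22, 22, 22, 1].
Σ(ℓ_i−1) = 89−5 = 84; sign = (−1)^84 = +1.

+1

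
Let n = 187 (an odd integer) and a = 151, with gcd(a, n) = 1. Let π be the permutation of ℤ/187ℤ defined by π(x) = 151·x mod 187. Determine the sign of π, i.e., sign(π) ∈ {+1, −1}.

Trace 32: π^k(32) = [32, 157, 145, 16, 172, 166, 8] for k=0..6.
Cycle type of π: 40×4 + 10 + 8×2 + 1; total 8 cycles.
sign(π) = (−1)^{n − #cycles} = (−1)^{187−8} = (−1)^179 = -1.
Zolotarev: (151|187) = -1, matching the cycle-count sign.

-1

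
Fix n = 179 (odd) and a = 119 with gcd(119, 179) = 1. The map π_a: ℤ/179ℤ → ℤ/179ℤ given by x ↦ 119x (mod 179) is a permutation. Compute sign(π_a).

Start at x=128: 128 → 17 → 54 → 161 → 6 → 177 → 120 → … (one orbit).
Cycle type of π: 178 + 1; total 2 cycles.
With 2 cycles on 179 points, sign = (−1)^{179−2} = -1.

-1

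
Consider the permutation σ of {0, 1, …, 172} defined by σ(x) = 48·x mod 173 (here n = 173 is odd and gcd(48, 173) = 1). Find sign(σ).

-1

Trace 63: π^k(63) = [63, 83, 5, 67, 102, 52, 74] for k=0..6.
Cycle type of π: 172 + 1; total 2 cycles.
With 2 cycles on 173 points, sign = (−1)^{173−2} = -1.
(48|173)_J = -1 (Zolotarev's lemma cross-check).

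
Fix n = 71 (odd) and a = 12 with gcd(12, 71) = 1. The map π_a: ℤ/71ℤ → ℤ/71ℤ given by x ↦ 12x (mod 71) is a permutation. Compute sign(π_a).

Trace 4: π^k(4) = [4, 48, 8, 25, 16, 50, 32] for k=0..6.
The orbit structure of x ↦ 12x mod 71: 3 orbits of sizes [35, 35, 1].
71 − 3 = 68 transpositions; sign(π) = (−1)^68 = +1.
Check: (12/71) = +1 by Zolotarev.

+1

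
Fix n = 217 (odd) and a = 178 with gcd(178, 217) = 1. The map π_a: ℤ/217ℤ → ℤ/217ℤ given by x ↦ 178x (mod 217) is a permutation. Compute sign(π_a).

+1

Start at x=39: 39 → 215 → 78 → 213 → 156 → 209 → 95 → … (one orbit).
Decompose π into cycles: lengths [30, 30, 30, 30, 30, 30, 10, 10, 10, 6, 1] (11 cycles, including the fixed point 0).
n − c = 217 − 11 = 206; sign = (−1)^206 = +1.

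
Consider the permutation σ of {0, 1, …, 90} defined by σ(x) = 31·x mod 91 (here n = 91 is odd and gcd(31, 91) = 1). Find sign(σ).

+1

Start at x=51: 51 → 34 → 53 → 5 → 64 → 73 → 79 → … (one orbit).
11 cycles of lengths [12, 12, 12, 12, 12, 12, 6, 4, 4, 4, 1].
91 − 11 = 80 transpositions; sign(π) = (−1)^80 = +1.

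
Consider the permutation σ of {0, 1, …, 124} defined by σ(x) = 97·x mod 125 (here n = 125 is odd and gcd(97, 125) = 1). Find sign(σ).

-1

Start at x=72: 72 → 109 → 73 → 81 → 107 → 4 → 13 → … (one orbit).
π_97 has 4 disjoint cycles with lengths [100, 20, 4, 1] on {0,…,124}.
n − c = 125 − 4 = 121; sign = (−1)^121 = -1.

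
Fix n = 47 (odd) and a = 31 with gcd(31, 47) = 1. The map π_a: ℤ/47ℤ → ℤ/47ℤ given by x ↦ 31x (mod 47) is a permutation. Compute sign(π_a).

-1

Trace 5: π^k(5) = [5, 14, 11, 12, 43, 17, 10] for k=0..6.
Decompose π into cycles: lengths [46, 1] (2 cycles, including the fixed point 0).
sign(π) = (−1)^{n − #cycles} = (−1)^{47−2} = (−1)^45 = -1.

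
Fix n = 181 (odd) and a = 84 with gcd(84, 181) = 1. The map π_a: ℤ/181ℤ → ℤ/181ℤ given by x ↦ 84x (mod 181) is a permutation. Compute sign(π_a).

Trace 82: π^k(82) = [82, 10, 116, 151, 14, 90, 139] for k=0..6.
The orbit structure of x ↦ 84x mod 181: 2 orbits of sizes [180, 1].
n − c = 181 − 2 = 179; sign = (−1)^179 = -1.

-1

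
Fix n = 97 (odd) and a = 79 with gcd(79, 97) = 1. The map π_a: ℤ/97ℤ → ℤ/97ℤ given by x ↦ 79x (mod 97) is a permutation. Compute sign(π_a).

+1

Start at x=22: 22 → 89 → 47 → 27 → 96 → 18 → 64 → … (one orbit).
Cycle type of π: 16×6 + 1; total 7 cycles.
Σ(ℓ_i−1) = 97−7 = 90; sign = (−1)^90 = +1.
The Jacobi symbol (79|97) = +1 (Zolotarev) agrees.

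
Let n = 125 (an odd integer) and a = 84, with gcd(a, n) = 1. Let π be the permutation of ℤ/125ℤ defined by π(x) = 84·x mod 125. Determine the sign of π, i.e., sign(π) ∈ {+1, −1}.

Start at x=114: 114 → 76 → 9 → 6 → 4 → 86 → 99 → … (one orbit).
Cycle lengths of π_84 on ℤ/125ℤ: [50, 50, 10, 10, 2, 2, 1]; 7 cycles in total.
With 7 cycles on 125 points, sign = (−1)^{125−7} = +1.
Via Zolotarev, sign(π_{84}) = (84|125) = +1.

+1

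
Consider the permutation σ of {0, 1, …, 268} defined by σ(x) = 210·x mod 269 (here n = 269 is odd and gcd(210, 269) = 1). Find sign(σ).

Trace 36: π^k(36) = [36, 28, 231, 90, 70, 174, 225] for k=0..6.
Cycle type of π: 268 + 1; total 2 cycles.
269 − 2 = 267 transpositions; sign(π) = (−1)^267 = -1.

-1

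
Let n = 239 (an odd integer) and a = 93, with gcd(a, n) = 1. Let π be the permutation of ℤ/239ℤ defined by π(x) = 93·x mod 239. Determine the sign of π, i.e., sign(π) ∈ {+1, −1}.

Trace 67: π^k(67) = [67, 17, 147, 48, 162, 9, 120] for k=0..6.
π_93 has 3 disjoint cycles with lengths [119, 119, 1] on {0,…,238}.
sign(π) = (−1)^{n − #cycles} = (−1)^{239−3} = (−1)^236 = +1.

+1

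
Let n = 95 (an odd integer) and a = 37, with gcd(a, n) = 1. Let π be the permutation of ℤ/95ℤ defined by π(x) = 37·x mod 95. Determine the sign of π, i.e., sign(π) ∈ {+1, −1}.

Start at x=1: 1 → 37 → 39 → 18 → 1 (one orbit).
29 cycles of lengths [4, 4, 4, 4, 4, 4, 4, 4, 4, 4, 4, 4, 4, 4, 4, 4, 4, 4, 4, 2, 2, 2, 2, 2, 2, 2, 2, 2, 1].
sign(π) = (−1)^{n − #cycles} = (−1)^{95−29} = (−1)^66 = +1.
Check: (37/95) = +1 by Zolotarev.

+1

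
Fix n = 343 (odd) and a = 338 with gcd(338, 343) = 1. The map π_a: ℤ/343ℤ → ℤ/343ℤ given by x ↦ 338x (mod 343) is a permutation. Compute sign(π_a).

Orbit of 214 under x↦338x: [214, 302, 205, 4, 323, 100, 186]… (length divides ord_343(338)).
Decompose π into cycles: lengths [147, 147, 21, 21, 3, 3, 1] (7 cycles, including the fixed point 0).
Σ(ℓ_i−1) = 343−7 = 336; sign = (−1)^336 = +1.

+1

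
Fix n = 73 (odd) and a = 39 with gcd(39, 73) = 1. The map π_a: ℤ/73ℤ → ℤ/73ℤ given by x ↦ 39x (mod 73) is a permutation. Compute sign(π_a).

-1

Orbit of 15 under x↦39x: [15, 1, 39, 61, 43, 71, 68]… (length divides ord_73(39)).
2 cycles of lengths [72, 1].
n − c = 73 − 2 = 71; sign = (−1)^71 = -1.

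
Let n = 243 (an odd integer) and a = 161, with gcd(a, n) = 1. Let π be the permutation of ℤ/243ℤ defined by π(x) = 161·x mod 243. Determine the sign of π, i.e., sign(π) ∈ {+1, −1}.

Start at x=82: 82 → 80 → 1 → 161 → 163 → 242 → 82 (one orbit).
The orbit structure of x ↦ 161x mod 243: 68 orbits of sizes [6, 6, 6, 6, 6, 6, 6, 6, 6, 6, 6, 6, 6, 6, 6, 6, 6, 6, 6, 6, 6, 6, 6, 6, 6, 6, 6, 2, 2, 2, 2, 2, 2, 2, 2, 2, 2, 2, 2, 2, 2, 2, 2, 2, 2, 2, 2, 2, 2, 2, 2, 2, 2, 2, 2, 2, 2, 2, 2, 2, 2, 2, 2, 2, 2, 2, 2, 1].
With 68 cycles on 243 points, sign = (−1)^{243−68} = -1.

-1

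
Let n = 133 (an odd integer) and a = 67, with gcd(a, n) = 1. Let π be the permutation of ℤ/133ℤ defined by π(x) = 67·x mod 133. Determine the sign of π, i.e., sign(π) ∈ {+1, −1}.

Orbit of 50 under x↦67x: [50, 25, 79, 106, 53, 93, 113]… (length divides ord_133(67)).
Decompose π into cycles: lengths [18, 18, 18, 18, 18, 18, 18, 3, 3, 1] (10 cycles, including the fixed point 0).
133 − 10 = 123 transpositions; sign(π) = (−1)^123 = -1.
Check: (67/133) = -1 by Zolotarev.

-1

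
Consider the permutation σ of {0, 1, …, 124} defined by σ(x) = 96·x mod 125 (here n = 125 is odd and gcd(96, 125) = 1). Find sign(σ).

+1

Orbit of 46 under x↦96x: [46, 41, 61, 106, 51, 21, 16]… (length divides ord_125(96)).
13 cycles of lengths [25, 25, 25, 25, 5, 5, 5, 5, 1, 1, 1, 1, 1].
125 − 13 = 112 transpositions; sign(π) = (−1)^112 = +1.
Zolotarev: (96|125) = +1, matching the cycle-count sign.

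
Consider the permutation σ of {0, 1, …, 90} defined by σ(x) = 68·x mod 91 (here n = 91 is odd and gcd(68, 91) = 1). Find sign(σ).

-1

Trace 1: π^k(1) = [1, 68, 74, 27, 16, 87] for k=0..5.
π_68 has 18 disjoint cycles with lengths [6, 6, 6, 6, 6, 6, 6, 6, 6, 6, 6, 6, 6, 3, 3, 3, 3, 1] on {0,…,90}.
sign(π) = (−1)^{n − #cycles} = (−1)^{91−18} = (−1)^73 = -1.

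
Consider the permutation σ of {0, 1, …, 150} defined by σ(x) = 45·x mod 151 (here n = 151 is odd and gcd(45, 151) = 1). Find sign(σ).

+1

Start at x=90: 90 → 124 → 144 → 138 → 19 → 100 → 121 → … (one orbit).
3 cycles of lengths [75, 75, 1].
Σ(ℓ_i−1) = 151−3 = 148; sign = (−1)^148 = +1.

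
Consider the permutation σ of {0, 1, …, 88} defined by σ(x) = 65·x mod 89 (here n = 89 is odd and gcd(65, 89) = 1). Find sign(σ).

Trace 5: π^k(5) = [5, 58, 32, 33, 9, 51, 22] for k=0..6.
2 cycles of lengths [88, 1].
Σ(ℓ_i−1) = 89−2 = 87; sign = (−1)^87 = -1.
(65|89)_J = -1 (Zolotarev's lemma cross-check).

-1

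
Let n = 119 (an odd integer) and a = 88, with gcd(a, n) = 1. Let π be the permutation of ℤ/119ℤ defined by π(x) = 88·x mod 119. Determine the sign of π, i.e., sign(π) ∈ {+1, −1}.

-1

Start at x=43: 43 → 95 → 30 → 22 → 32 → 79 → 50 → … (one orbit).
Cycle lengths of π_88 on ℤ/119ℤ: [48, 48, 16, 3, 3, 1]; 6 cycles in total.
Σ(ℓ_i−1) = 119−6 = 113; sign = (−1)^113 = -1.
Via Zolotarev, sign(π_{88}) = (88|119) = -1.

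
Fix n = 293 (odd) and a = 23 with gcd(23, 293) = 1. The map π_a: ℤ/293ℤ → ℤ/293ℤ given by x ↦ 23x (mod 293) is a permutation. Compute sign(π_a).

-1

Orbit of 96 under x↦23x: [96, 157, 95, 134, 152, 273, 126]… (length divides ord_293(23)).
The orbit structure of x ↦ 23x mod 293: 2 orbits of sizes [292, 1].
2 cycles on 293: each ℓ→(−1)^(ℓ−1), product (−1)^291 = -1.
Zolotarev: (23|293) = -1, matching the cycle-count sign.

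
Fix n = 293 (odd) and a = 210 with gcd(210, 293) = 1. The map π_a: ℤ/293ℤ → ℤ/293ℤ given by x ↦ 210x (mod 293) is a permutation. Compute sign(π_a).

Start at x=115: 115 → 124 → 256 → 141 → 17 → 54 → 206 → … (one orbit).
5 cycles of lengths [73, 73, 73, 73, 1].
With 5 cycles on 293 points, sign = (−1)^{293−5} = +1.
The Jacobi symbol (210|293) = +1 (Zolotarev) agrees.

+1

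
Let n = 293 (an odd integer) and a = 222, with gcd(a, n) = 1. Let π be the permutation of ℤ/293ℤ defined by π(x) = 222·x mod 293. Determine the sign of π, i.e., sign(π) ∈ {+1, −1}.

+1

Start at x=150: 150 → 191 → 210 → 33 → 1 → 222 → 60 → … (one orbit).
Cycle type of π: 73×4 + 1; total 5 cycles.
293 − 5 = 288 transpositions; sign(π) = (−1)^288 = +1.
Via Zolotarev, sign(π_{222}) = (222|293) = +1.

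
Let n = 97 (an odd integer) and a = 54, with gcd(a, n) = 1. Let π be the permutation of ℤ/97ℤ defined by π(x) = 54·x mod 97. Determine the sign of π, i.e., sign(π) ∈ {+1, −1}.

+1

Trace 75: π^k(75) = [75, 73, 62, 50, 81, 9, 1] for k=0..6.
π_54 has 5 disjoint cycles with lengths [24, 24, 24, 24, 1] on {0,…,96}.
5 cycles on 97: each ℓ→(−1)^(ℓ−1), product (−1)^92 = +1.
Via Zolotarev, sign(π_{54}) = (54|97) = +1.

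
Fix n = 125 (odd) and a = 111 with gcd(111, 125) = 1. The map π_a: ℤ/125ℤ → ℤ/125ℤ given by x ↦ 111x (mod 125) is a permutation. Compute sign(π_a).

+1

Orbit of 26 under x↦111x: [26, 11, 96, 31, 66, 76, 61]… (length divides ord_125(111)).
Cycle type of π: 25×4 + 5×4 + 1×5; total 13 cycles.
125 − 13 = 112 transpositions; sign(π) = (−1)^112 = +1.
Check: (111/125) = +1 by Zolotarev.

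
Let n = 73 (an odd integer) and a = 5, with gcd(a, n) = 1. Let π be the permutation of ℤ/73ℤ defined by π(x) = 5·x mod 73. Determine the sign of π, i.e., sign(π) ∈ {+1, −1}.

-1

Trace 32: π^k(32) = [32, 14, 70, 58, 71, 63, 23] for k=0..6.
The orbit structure of x ↦ 5x mod 73: 2 orbits of sizes [72, 1].
2 cycles on 73: each ℓ→(−1)^(ℓ−1), product (−1)^71 = -1.
(5|73)_J = -1 (Zolotarev's lemma cross-check).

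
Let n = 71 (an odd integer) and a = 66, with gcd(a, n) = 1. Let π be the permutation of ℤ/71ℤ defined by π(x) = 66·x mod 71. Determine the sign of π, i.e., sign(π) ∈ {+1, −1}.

Orbit of 1 under x↦66x: [1, 66, 25, 17, 57, 70, 5]… (length divides ord_71(66)).
The orbit structure of x ↦ 66x mod 71: 8 orbits of sizes [10, 10, 10, 10, 10, 10, 10, 1].
71 − 8 = 63 transpositions; sign(π) = (−1)^63 = -1.
Check: (66/71) = -1 by Zolotarev.

-1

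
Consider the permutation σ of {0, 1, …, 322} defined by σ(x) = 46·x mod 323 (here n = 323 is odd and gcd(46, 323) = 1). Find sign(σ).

+1

Start at x=273: 273 → 284 → 144 → 164 → 115 → 122 → 121 → … (one orbit).
Cycle type of π: 48×6 + 16 + 6×3 + 1; total 11 cycles.
sign(π) = (−1)^{n − #cycles} = (−1)^{323−11} = (−1)^312 = +1.
Check: (46/323) = +1 by Zolotarev.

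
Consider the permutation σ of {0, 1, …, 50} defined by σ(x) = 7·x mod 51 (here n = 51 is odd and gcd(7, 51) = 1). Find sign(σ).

-1

Trace 7: π^k(7) = [7, 49, 37, 4, 28, 43, 46] for k=0..6.
Cycle lengths of π_7 on ℤ/51ℤ: [16, 16, 16, 1, 1, 1]; 6 cycles in total.
Σ(ℓ_i−1) = 51−6 = 45; sign = (−1)^45 = -1.
(7|51)_J = -1 (Zolotarev's lemma cross-check).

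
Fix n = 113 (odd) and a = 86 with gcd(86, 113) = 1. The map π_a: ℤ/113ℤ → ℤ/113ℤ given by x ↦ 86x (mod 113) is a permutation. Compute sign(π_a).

Trace 8: π^k(8) = [8, 10, 69, 58, 16, 20, 25] for k=0..6.
Cycle lengths of π_86 on ℤ/113ℤ: [112, 1]; 2 cycles in total.
n − c = 113 − 2 = 111; sign = (−1)^111 = -1.

-1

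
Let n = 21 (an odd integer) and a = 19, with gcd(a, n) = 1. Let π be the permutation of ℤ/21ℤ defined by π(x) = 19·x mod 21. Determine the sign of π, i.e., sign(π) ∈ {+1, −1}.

Start at x=13: 13 → 16 → 10 → 1 → 19 → 4 → 13 (one orbit).
Decompose π into cycles: lengths [6, 6, 6, 1, 1, 1] (6 cycles, including the fixed point 0).
sign(π) = (−1)^{n − #cycles} = (−1)^{21−6} = (−1)^15 = -1.
(19|21)_J = -1 (Zolotarev's lemma cross-check).

-1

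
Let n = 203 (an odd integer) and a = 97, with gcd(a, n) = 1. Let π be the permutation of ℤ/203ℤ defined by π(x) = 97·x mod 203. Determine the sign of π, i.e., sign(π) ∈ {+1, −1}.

+1

Start at x=71: 71 → 188 → 169 → 153 → 22 → 104 → 141 → … (one orbit).
The orbit structure of x ↦ 97x mod 203: 11 orbits of sizes [28, 28, 28, 28, 28, 28, 28, 2, 2, 2, 1].
sign(π) = (−1)^{n − #cycles} = (−1)^{203−11} = (−1)^192 = +1.
Zolotarev: (97|203) = +1, matching the cycle-count sign.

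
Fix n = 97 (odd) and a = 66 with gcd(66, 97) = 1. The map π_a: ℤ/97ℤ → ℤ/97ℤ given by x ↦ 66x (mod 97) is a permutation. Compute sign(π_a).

+1

Orbit of 43 under x↦66x: [43, 25, 1, 66, 88, 85, 81]… (length divides ord_97(66)).
3 cycles of lengths [48, 48, 1].
Σ(ℓ_i−1) = 97−3 = 94; sign = (−1)^94 = +1.
Via Zolotarev, sign(π_{66}) = (66|97) = +1.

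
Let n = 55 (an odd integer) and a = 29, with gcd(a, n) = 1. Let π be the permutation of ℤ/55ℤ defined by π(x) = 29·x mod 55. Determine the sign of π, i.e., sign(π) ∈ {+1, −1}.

-1

Trace 24: π^k(24) = [24, 36, 54, 26, 39, 31, 19] for k=0..6.
8 cycles of lengths [10, 10, 10, 10, 10, 2, 2, 1].
sign(π) = (−1)^{n − #cycles} = (−1)^{55−8} = (−1)^47 = -1.
Via Zolotarev, sign(π_{29}) = (29|55) = -1.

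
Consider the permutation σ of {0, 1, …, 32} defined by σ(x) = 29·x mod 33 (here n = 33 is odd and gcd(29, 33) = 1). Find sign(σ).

Orbit of 25 under x↦29x: [25, 32, 4, 17, 31, 8, 1]… (length divides ord_33(29)).
π_29 has 5 disjoint cycles with lengths [10, 10, 10, 2, 1] on {0,…,32}.
sign(π) = (−1)^{n − #cycles} = (−1)^{33−5} = (−1)^28 = +1.
(29|33)_J = +1 (Zolotarev's lemma cross-check).

+1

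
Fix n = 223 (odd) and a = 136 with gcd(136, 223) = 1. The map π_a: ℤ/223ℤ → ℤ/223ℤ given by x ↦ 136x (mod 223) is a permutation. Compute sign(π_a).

Orbit of 210 under x↦136x: [210, 16, 169, 15, 33, 28, 17]… (length divides ord_223(136)).
7 cycles of lengths [37, 37, 37, 37, 37, 37, 1].
sign(π) = (−1)^{n − #cycles} = (−1)^{223−7} = (−1)^216 = +1.
The Jacobi symbol (136|223) = +1 (Zolotarev) agrees.

+1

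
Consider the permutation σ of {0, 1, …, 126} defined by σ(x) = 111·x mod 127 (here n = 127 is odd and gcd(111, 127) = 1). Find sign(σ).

-1

Orbit of 125 under x↦111x: [125, 32, 123, 64, 119, 1, 111]… (length divides ord_127(111)).
Cycle lengths of π_111 on ℤ/127ℤ: [14, 14, 14, 14, 14, 14, 14, 14, 14, 1]; 10 cycles in total.
10 cycles on 127: each ℓ→(−1)^(ℓ−1), product (−1)^117 = -1.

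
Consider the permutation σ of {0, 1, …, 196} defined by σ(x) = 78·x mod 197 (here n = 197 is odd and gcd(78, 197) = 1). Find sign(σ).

-1

Trace 2: π^k(2) = [2, 156, 151, 155, 73, 178, 94] for k=0..6.
The orbit structure of x ↦ 78x mod 197: 2 orbits of sizes [196, 1].
2 cycles on 197: each ℓ→(−1)^(ℓ−1), product (−1)^195 = -1.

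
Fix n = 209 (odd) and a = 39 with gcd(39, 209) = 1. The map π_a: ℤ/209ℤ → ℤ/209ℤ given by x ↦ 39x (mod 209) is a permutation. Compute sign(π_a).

Trace 153: π^k(153) = [153, 115, 96, 191, 134, 1, 39] for k=0..6.
Cycle lengths of π_39 on ℤ/209ℤ: [10, 10, 10, 10, 10, 10, 10, 10, 10, 10, 10, 10, 10, 10, 10, 10, 10, 10, 10, 1, 1, 1, 1, 1, 1, 1, 1, 1, 1, 1, 1, 1, 1, 1, 1, 1, 1, 1]; 38 cycles in total.
With 38 cycles on 209 points, sign = (−1)^{209−38} = -1.
Zolotarev: (39|209) = -1, matching the cycle-count sign.

-1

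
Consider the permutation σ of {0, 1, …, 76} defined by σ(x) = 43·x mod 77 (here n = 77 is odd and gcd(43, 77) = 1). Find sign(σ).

-1

Start at x=43: 43 → 1 → 43 (one orbit).
Cycle lengths of π_43 on ℤ/77ℤ: [2, 2, 2, 2, 2, 2, 2, 2, 2, 2, 2, 2, 2, 2, 2, 2, 2, 2, 2, 2, 2, 2, 2, 2, 2, 2, 2, 2, 2, 2, 2, 2, 2, 2, 2, 1, 1, 1, 1, 1, 1, 1]; 42 cycles in total.
n − c = 77 − 42 = 35; sign = (−1)^35 = -1.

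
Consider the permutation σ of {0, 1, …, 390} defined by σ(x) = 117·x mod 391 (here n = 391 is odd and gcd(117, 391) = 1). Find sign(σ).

Orbit of 372 under x↦117x: [372, 123, 315, 101, 87, 13, 348]… (length divides ord_391(117)).
Cycle type of π: 88×4 + 11×2 + 8×2 + 1; total 9 cycles.
9 cycles on 391: each ℓ→(−1)^(ℓ−1), product (−1)^382 = +1.

+1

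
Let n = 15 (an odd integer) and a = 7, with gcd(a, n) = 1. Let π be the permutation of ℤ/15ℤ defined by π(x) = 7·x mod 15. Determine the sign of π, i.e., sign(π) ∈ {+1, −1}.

-1

Orbit of 4 under x↦7x: [4, 13, 1, 7]… (length divides ord_15(7)).
Cycle lengths of π_7 on ℤ/15ℤ: [4, 4, 4, 1, 1, 1]; 6 cycles in total.
6 cycles on 15: each ℓ→(−1)^(ℓ−1), product (−1)^9 = -1.
Via Zolotarev, sign(π_{7}) = (7|15) = -1.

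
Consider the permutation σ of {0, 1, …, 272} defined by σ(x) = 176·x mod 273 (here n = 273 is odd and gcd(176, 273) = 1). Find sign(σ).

Trace 50: π^k(50) = [50, 64, 71, 211, 8, 43, 197] for k=0..6.
Decompose π into cycles: lengths [12, 12, 12, 12, 12, 12, 12, 12, 12, 12, 12, 12, 12, 12, 12, 12, 12, 12, 12, 12, 12, 2, 2, 2, 2, 2, 2, 2, 1, 1, 1, 1, 1, 1, 1] (35 cycles, including the fixed point 0).
273 − 35 = 238 transpositions; sign(π) = (−1)^238 = +1.

+1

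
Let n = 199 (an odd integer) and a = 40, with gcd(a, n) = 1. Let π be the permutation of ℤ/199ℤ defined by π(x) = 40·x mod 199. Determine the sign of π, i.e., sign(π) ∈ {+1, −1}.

Orbit of 182 under x↦40x: [182, 116, 63, 132, 106, 61, 52]… (length divides ord_199(40)).
Cycle type of π: 33×6 + 1; total 7 cycles.
sign(π) = (−1)^{n − #cycles} = (−1)^{199−7} = (−1)^192 = +1.
Check: (40/199) = +1 by Zolotarev.

+1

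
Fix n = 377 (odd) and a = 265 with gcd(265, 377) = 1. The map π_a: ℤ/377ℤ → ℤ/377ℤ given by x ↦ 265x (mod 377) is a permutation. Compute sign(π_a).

Trace 122: π^k(122) = [122, 285, 125, 326, 57, 25, 216] for k=0..6.
Cycle type of π: 28×12 + 14×2 + 4×3 + 1; total 18 cycles.
377 − 18 = 359 transpositions; sign(π) = (−1)^359 = -1.
Zolotarev: (265|377) = -1, matching the cycle-count sign.

-1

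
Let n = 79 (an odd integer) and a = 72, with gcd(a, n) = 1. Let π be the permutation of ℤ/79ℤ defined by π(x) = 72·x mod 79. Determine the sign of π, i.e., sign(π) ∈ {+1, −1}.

+1

Trace 42: π^k(42) = [42, 22, 4, 51, 38, 50, 45] for k=0..6.
3 cycles of lengths [39, 39, 1].
With 3 cycles on 79 points, sign = (−1)^{79−3} = +1.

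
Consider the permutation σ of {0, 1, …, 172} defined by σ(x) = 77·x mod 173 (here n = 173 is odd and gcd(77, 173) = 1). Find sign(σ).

+1

Start at x=140: 140 → 54 → 6 → 116 → 109 → 89 → 106 → … (one orbit).
Decompose π into cycles: lengths [86, 86, 1] (3 cycles, including the fixed point 0).
3 cycles on 173: each ℓ→(−1)^(ℓ−1), product (−1)^170 = +1.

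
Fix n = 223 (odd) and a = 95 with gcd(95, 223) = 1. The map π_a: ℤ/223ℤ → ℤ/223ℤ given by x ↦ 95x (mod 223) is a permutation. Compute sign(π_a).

Trace 28: π^k(28) = [28, 207, 41, 104, 68, 216, 4] for k=0..6.
Decompose π into cycles: lengths [74, 74, 74, 1] (4 cycles, including the fixed point 0).
sign(π) = (−1)^{n − #cycles} = (−1)^{223−4} = (−1)^219 = -1.

-1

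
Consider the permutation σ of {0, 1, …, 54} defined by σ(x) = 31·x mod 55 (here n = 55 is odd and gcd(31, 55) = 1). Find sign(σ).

+1

Trace 31: π^k(31) = [31, 26, 36, 16, 1] for k=0..4.
Decompose π into cycles: lengths [5, 5, 5, 5, 5, 5, 5, 5, 5, 5, 1, 1, 1, 1, 1] (15 cycles, including the fixed point 0).
15 cycles on 55: each ℓ→(−1)^(ℓ−1), product (−1)^40 = +1.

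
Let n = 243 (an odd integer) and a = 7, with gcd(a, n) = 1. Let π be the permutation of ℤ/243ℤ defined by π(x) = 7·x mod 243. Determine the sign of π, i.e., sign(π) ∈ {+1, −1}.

Trace 220: π^k(220) = [220, 82, 88, 130, 181, 52, 121] for k=0..6.
The orbit structure of x ↦ 7x mod 243: 11 orbits of sizes [81, 81, 27, 27, 9, 9, 3, 3, 1, 1, 1].
Σ(ℓ_i−1) = 243−11 = 232; sign = (−1)^232 = +1.
Via Zolotarev, sign(π_{7}) = (7|243) = +1.

+1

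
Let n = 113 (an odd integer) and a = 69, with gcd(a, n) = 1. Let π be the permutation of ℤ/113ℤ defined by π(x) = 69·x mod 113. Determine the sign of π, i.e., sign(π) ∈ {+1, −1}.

Start at x=15: 15 → 18 → 112 → 44 → 98 → 95 → 1 → … (one orbit).
The orbit structure of x ↦ 69x mod 113: 15 orbits of sizes [8, 8, 8, 8, 8, 8, 8, 8, 8, 8, 8, 8, 8, 8, 1].
With 15 cycles on 113 points, sign = (−1)^{113−15} = +1.

+1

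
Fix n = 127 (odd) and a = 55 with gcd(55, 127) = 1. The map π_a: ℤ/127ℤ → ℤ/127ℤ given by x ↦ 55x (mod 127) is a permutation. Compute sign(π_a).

Trace 38: π^k(38) = [38, 58, 15, 63, 36, 75, 61] for k=0..6.
Decompose π into cycles: lengths [126, 1] (2 cycles, including the fixed point 0).
2 cycles on 127: each ℓ→(−1)^(ℓ−1), product (−1)^125 = -1.

-1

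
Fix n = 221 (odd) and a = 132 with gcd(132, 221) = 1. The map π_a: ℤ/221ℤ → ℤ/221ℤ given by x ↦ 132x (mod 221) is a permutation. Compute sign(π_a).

-1

Trace 220: π^k(220) = [220, 89, 35, 200, 101, 72, 1] for k=0..6.
The orbit structure of x ↦ 132x mod 221: 22 orbits of sizes [12, 12, 12, 12, 12, 12, 12, 12, 12, 12, 12, 12, 12, 12, 12, 12, 12, 4, 4, 4, 4, 1].
n − c = 221 − 22 = 199; sign = (−1)^199 = -1.
(132|221)_J = -1 (Zolotarev's lemma cross-check).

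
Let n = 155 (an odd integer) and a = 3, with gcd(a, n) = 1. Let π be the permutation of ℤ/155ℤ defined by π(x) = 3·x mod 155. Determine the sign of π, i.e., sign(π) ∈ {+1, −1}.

+1

Orbit of 73 under x↦3x: [73, 64, 37, 111, 23, 69, 52]… (length divides ord_155(3)).
5 cycles of lengths [60, 60, 30, 4, 1].
5 cycles on 155: each ℓ→(−1)^(ℓ−1), product (−1)^150 = +1.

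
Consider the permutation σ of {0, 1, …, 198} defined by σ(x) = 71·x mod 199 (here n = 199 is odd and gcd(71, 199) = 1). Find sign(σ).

Start at x=69: 69 → 123 → 176 → 158 → 74 → 80 → 108 → … (one orbit).
π_71 has 2 disjoint cycles with lengths [198, 1] on {0,…,198}.
With 2 cycles on 199 points, sign = (−1)^{199−2} = -1.

-1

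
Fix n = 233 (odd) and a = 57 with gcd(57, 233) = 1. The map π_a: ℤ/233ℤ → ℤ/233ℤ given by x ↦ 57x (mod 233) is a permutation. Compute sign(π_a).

Start at x=230: 230 → 62 → 39 → 126 → 192 → 226 → 67 → … (one orbit).
Cycle type of π: 232 + 1; total 2 cycles.
Σ(ℓ_i−1) = 233−2 = 231; sign = (−1)^231 = -1.
Via Zolotarev, sign(π_{57}) = (57|233) = -1.

-1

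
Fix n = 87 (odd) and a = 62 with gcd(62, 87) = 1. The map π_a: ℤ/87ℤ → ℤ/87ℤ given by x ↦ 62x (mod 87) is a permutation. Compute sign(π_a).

-1

Trace 1: π^k(1) = [1, 62, 16, 35, 82, 38, 7] for k=0..6.
Decompose π into cycles: lengths [14, 14, 14, 14, 14, 14, 2, 1] (8 cycles, including the fixed point 0).
sign(π) = (−1)^{n − #cycles} = (−1)^{87−8} = (−1)^79 = -1.
Zolotarev: (62|87) = -1, matching the cycle-count sign.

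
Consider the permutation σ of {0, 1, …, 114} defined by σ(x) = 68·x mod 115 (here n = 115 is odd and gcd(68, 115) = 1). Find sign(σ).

Orbit of 24 under x↦68x: [24, 22, 1, 68]… (length divides ord_115(68)).
π_68 has 35 disjoint cycles with lengths [4, 4, 4, 4, 4, 4, 4, 4, 4, 4, 4, 4, 4, 4, 4, 4, 4, 4, 4, 4, 4, 4, 4, 2, 2, 2, 2, 2, 2, 2, 2, 2, 2, 2, 1] on {0,…,114}.
35 cycles on 115: each ℓ→(−1)^(ℓ−1), product (−1)^80 = +1.
Via Zolotarev, sign(π_{68}) = (68|115) = +1.

+1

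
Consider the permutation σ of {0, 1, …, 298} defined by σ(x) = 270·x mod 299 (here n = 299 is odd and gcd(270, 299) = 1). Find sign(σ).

Orbit of 17 under x↦270x: [17, 105, 244, 100, 90, 81, 43]… (length divides ord_299(270)).
Cycle lengths of π_270 on ℤ/299ℤ: [66, 66, 66, 66, 22, 6, 6, 1]; 8 cycles in total.
n − c = 299 − 8 = 291; sign = (−1)^291 = -1.
Check: (270/299) = -1 by Zolotarev.

-1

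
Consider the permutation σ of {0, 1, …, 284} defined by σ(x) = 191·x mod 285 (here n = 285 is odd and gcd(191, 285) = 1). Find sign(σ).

Trace 1: π^k(1) = [1, 191] for k=0..1.
π_191 has 190 disjoint cycles with lengths [2, 2, 2, 2, 2, 2, 2, 2, 2, 2, 2, 2, 2, 2, 2, 2, 2, 2, 2, 2, 2, 2, 2, 2, 2, 2, 2, 2, 2, 2, 2, 2, 2, 2, 2, 2, 2, 2, 2, 2, 2, 2, 2, 2, 2, 2, 2, 2, 2, 2, 2, 2, 2, 2, 2, 2, 2, 2, 2, 2, 2, 2, 2, 2, 2, 2, 2, 2, 2, 2, 2, 2, 2, 2, 2, 2, 2, 2, 2, 2, 2, 2, 2, 2, 2, 2, 2, 2, 2, 2, 2, 2, 2, 2, 2, 1, 1, 1, 1, 1, 1, 1, 1, 1, 1, 1, 1, 1, 1, 1, 1, 1, 1, 1, 1, 1, 1, 1, 1, 1, 1, 1, 1, 1, 1, 1, 1, 1, 1, 1, 1, 1, 1, 1, 1, 1, 1, 1, 1, 1, 1, 1, 1, 1, 1, 1, 1, 1, 1, 1, 1, 1, 1, 1, 1, 1, 1, 1, 1, 1, 1, 1, 1, 1, 1, 1, 1, 1, 1, 1, 1, 1, 1, 1, 1, 1, 1, 1, 1, 1, 1, 1, 1, 1, 1, 1, 1, 1, 1, 1] on {0,…,284}.
Σ(ℓ_i−1) = 285−190 = 95; sign = (−1)^95 = -1.

-1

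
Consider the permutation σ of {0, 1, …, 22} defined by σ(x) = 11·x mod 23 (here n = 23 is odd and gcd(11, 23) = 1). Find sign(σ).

-1

Trace 1: π^k(1) = [1, 11, 6, 20, 13, 5, 9] for k=0..6.
2 cycles of lengths [22, 1].
With 2 cycles on 23 points, sign = (−1)^{23−2} = -1.
The Jacobi symbol (11|23) = -1 (Zolotarev) agrees.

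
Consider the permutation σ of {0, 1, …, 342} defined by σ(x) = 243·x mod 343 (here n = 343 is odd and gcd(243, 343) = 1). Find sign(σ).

-1

Trace 73: π^k(73) = [73, 246, 96, 4, 286, 212, 66] for k=0..6.
Cycle lengths of π_243 on ℤ/343ℤ: [294, 42, 6, 1]; 4 cycles in total.
4 cycles on 343: each ℓ→(−1)^(ℓ−1), product (−1)^339 = -1.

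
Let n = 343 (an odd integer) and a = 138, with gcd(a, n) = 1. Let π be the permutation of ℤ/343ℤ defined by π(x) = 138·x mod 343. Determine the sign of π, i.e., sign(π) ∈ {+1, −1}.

Trace 87: π^k(87) = [87, 1, 138, 179, 6, 142, 45] for k=0..6.
π_138 has 4 disjoint cycles with lengths [294, 42, 6, 1] on {0,…,342}.
343 − 4 = 339 transpositions; sign(π) = (−1)^339 = -1.

-1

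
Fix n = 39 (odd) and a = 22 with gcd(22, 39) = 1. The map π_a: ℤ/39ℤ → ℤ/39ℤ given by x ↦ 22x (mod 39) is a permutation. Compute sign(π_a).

Orbit of 1 under x↦22x: [1, 22, 16]… (length divides ord_39(22)).
Cycle lengths of π_22 on ℤ/39ℤ: [3, 3, 3, 3, 3, 3, 3, 3, 3, 3, 3, 3, 1, 1, 1]; 15 cycles in total.
Σ(ℓ_i−1) = 39−15 = 24; sign = (−1)^24 = +1.

+1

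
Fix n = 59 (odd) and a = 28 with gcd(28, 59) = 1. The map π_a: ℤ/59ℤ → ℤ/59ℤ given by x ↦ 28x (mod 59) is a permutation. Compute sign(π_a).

+1

Start at x=20: 20 → 29 → 45 → 21 → 57 → 3 → 25 → … (one orbit).
Cycle type of π: 29×2 + 1; total 3 cycles.
With 3 cycles on 59 points, sign = (−1)^{59−3} = +1.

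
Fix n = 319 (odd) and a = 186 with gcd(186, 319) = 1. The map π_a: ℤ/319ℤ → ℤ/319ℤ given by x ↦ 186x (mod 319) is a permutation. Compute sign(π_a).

+1

Orbit of 144 under x↦186x: [144, 307, 1, 186]… (length divides ord_319(186)).
Decompose π into cycles: lengths [4, 4, 4, 4, 4, 4, 4, 4, 4, 4, 4, 4, 4, 4, 4, 4, 4, 4, 4, 4, 4, 4, 4, 4, 4, 4, 4, 4, 4, 4, 4, 4, 4, 4, 4, 4, 4, 4, 4, 4, 4, 4, 4, 4, 4, 4, 4, 4, 4, 4, 4, 4, 4, 4, 4, 4, 4, 4, 4, 4, 4, 4, 4, 4, 4, 4, 4, 4, 4, 4, 4, 4, 4, 4, 4, 4, 4, 2, 2, 2, 2, 2, 1] (83 cycles, including the fixed point 0).
83 cycles on 319: each ℓ→(−1)^(ℓ−1), product (−1)^236 = +1.
Zolotarev: (186|319) = +1, matching the cycle-count sign.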